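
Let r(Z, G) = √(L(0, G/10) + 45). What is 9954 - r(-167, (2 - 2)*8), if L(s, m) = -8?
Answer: 9954 - √37 ≈ 9947.9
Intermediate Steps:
r(Z, G) = √37 (r(Z, G) = √(-8 + 45) = √37)
9954 - r(-167, (2 - 2)*8) = 9954 - √37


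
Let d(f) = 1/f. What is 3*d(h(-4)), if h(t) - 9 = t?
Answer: 3/5 ≈ 0.60000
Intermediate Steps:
h(t) = 9 + t
d(f) = 1/f
3*d(h(-4)) = 3/(9 - 4) = 3/5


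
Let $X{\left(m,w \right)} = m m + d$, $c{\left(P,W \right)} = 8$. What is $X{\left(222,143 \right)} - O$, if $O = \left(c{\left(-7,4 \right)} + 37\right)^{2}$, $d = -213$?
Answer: $47046$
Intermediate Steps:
$X{\left(m,w \right)} = -213 + m^{2}$ ($X{\left(m,w \right)} = m m - 213 = m^{2} - 213 = -213 + m^{2}$)
$O = 2025$ ($O = \left(8 + 37\right)^{2} = 45^{2} = 2025$)
$X{\left(222,143 \right)} - O = \left(-213 + 222^{2}\right) - 2025 = \left(-213 + 49284\right) - 2025 = 49071 - 2025 = 47046$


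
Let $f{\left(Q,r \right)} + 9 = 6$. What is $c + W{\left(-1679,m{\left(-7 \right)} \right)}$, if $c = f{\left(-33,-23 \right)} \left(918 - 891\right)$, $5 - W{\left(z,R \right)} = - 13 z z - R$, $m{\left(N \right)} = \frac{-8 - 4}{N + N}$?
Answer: $\frac{256532205}{7} \approx 3.6647 \cdot 10^{7}$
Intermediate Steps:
$m{\left(N \right)} = - \frac{6}{N}$ ($m{\left(N \right)} = - \frac{12}{2 N} = - 12 \frac{1}{2 N} = - \frac{6}{N}$)
$f{\left(Q,r \right)} = -3$ ($f{\left(Q,r \right)} = -9 + 6 = -3$)
$W{\left(z,R \right)} = 5 + R + 13 z^{2}$ ($W{\left(z,R \right)} = 5 - \left(- 13 z z - R\right) = 5 - \left(- 13 z^{2} - R\right) = 5 - \left(- R - 13 z^{2}\right) = 5 + \left(R + 13 z^{2}\right) = 5 + R + 13 z^{2}$)
$c = -81$ ($c = - 3 \left(918 - 891\right) = \left(-3\right) 27 = -81$)
$c + W{\left(-1679,m{\left(-7 \right)} \right)} = -81 + \left(5 - \frac{6}{-7} + 13 \left(-1679\right)^{2}\right) = -81 + \left(5 - - \frac{6}{7} + 13 \cdot 2819041\right) = -81 + \left(5 + \frac{6}{7} + 36647533\right) = -81 + \frac{256532772}{7} = \frac{256532205}{7}$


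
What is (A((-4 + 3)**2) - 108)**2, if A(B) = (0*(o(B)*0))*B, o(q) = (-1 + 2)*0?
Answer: 11664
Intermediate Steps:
o(q) = 0 (o(q) = 1*0 = 0)
A(B) = 0 (A(B) = (0*(0*0))*B = (0*0)*B = 0*B = 0)
(A((-4 + 3)**2) - 108)**2 = (0 - 108)**2 = (-108)**2 = 11664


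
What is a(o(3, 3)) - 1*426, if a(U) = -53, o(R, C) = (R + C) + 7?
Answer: -479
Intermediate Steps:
o(R, C) = 7 + C + R (o(R, C) = (C + R) + 7 = 7 + C + R)
a(o(3, 3)) - 1*426 = -53 - 1*426 = -53 - 426 = -479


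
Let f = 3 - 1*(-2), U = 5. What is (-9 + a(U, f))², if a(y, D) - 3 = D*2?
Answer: 16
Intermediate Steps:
f = 5 (f = 3 + 2 = 5)
a(y, D) = 3 + 2*D (a(y, D) = 3 + D*2 = 3 + 2*D)
(-9 + a(U, f))² = (-9 + (3 + 2*5))² = (-9 + (3 + 10))² = (-9 + 13)² = 4² = 16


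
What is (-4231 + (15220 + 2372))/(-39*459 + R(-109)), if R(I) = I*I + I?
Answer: -13361/6129 ≈ -2.1800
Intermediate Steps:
R(I) = I + I**2 (R(I) = I**2 + I = I + I**2)
(-4231 + (15220 + 2372))/(-39*459 + R(-109)) = (-4231 + (15220 + 2372))/(-39*459 - 109*(1 - 109)) = (-4231 + 17592)/(-17901 - 109*(-108)) = 13361/(-17901 + 11772) = 13361/(-6129) = 13361*(-1/6129) = -13361/6129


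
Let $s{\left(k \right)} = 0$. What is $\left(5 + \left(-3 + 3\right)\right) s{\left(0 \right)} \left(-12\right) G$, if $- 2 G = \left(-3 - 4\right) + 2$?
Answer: $0$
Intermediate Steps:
$G = \frac{5}{2}$ ($G = - \frac{\left(-3 - 4\right) + 2}{2} = - \frac{-7 + 2}{2} = \left(- \frac{1}{2}\right) \left(-5\right) = \frac{5}{2} \approx 2.5$)
$\left(5 + \left(-3 + 3\right)\right) s{\left(0 \right)} \left(-12\right) G = \left(5 + \left(-3 + 3\right)\right) 0 \left(-12\right) \frac{5}{2} = \left(5 + 0\right) 0 \left(-12\right) \frac{5}{2} = 5 \cdot 0 \left(-12\right) \frac{5}{2} = 0 \left(-12\right) \frac{5}{2} = 0 \cdot \frac{5}{2} = 0$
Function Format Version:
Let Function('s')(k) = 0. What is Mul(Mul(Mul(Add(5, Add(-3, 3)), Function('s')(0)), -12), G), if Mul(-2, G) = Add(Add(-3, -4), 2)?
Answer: 0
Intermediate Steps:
G = Rational(5, 2) (G = Mul(Rational(-1, 2), Add(Add(-3, -4), 2)) = Mul(Rational(-1, 2), Add(-7, 2)) = Mul(Rational(-1, 2), -5) = Rational(5, 2) ≈ 2.5000)
Mul(Mul(Mul(Add(5, Add(-3, 3)), Function('s')(0)), -12), G) = Mul(Mul(Mul(Add(5, Add(-3, 3)), 0), -12), Rational(5, 2)) = Mul(Mul(Mul(Add(5, 0), 0), -12), Rational(5, 2)) = Mul(Mul(Mul(5, 0), -12), Rational(5, 2)) = Mul(Mul(0, -12), Rational(5, 2)) = Mul(0, Rational(5, 2)) = 0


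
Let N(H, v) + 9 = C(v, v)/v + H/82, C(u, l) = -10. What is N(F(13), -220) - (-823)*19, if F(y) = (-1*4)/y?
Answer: 183254417/11726 ≈ 15628.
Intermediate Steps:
F(y) = -4/y
N(H, v) = -9 - 10/v + H/82 (N(H, v) = -9 + (-10/v + H/82) = -9 - 10/v + H/82)
N(F(13), -220) - (-823)*19 = (-9 - 10/(-220) + (-4/13)/82) - (-823)*19 = (-9 - 10*(-1/220) + (-4*1/13)/82) - 1*(-15637) = (-9 + 1/22 + (1/82)*(-4/13)) + 15637 = (-9 + 1/22 - 2/533) + 15637 = -105045/11726 + 15637 = 183254417/11726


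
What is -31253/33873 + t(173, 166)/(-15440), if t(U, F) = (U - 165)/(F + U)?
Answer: -2271992687/2462454190 ≈ -0.92265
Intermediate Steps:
t(U, F) = (-165 + U)/(F + U)
-31253/33873 + t(173, 166)/(-15440) = -31253/33873 + ((-165 + 173)/(166 + 173))/(-15440) = -31253*1/33873 + (8/339)*(-1/15440) = -31253/33873 + ((1/339)*8)*(-1/15440) = -31253/33873 + (8/339)*(-1/15440) = -31253/33873 - 1/654270 = -2271992687/2462454190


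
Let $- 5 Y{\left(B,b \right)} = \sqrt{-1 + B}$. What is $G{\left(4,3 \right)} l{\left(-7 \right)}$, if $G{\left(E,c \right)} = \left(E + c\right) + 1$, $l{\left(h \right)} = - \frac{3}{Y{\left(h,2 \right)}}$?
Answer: $- 30 i \sqrt{2} \approx - 42.426 i$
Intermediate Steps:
$Y{\left(B,b \right)} = - \frac{\sqrt{-1 + B}}{5}$
$l{\left(h \right)} = \frac{15}{\sqrt{-1 + h}}$ ($l{\left(h \right)} = - \frac{3}{\left(- \frac{1}{5}\right) \sqrt{-1 + h}} = - 3 \left(- \frac{5}{\sqrt{-1 + h}}\right) = \frac{15}{\sqrt{-1 + h}}$)
$G{\left(E,c \right)} = 1 + E + c$
$G{\left(4,3 \right)} l{\left(-7 \right)} = \left(1 + 4 + 3\right) \frac{15}{\sqrt{-1 - 7}} = 8 \frac{15}{2 i \sqrt{2}} = 8 \cdot 15 \left(- \frac{i \sqrt{2}}{4}\right) = 8 \left(- \frac{15 i \sqrt{2}}{4}\right) = - 30 i \sqrt{2}$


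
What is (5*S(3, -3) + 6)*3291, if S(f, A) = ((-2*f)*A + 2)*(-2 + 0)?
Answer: -638454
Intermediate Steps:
S(f, A) = -4 + 4*A*f (S(f, A) = (-2*A*f + 2)*(-2) = (2 - 2*A*f)*(-2) = -4 + 4*A*f)
(5*S(3, -3) + 6)*3291 = (5*(-4 + 4*(-3)*3) + 6)*3291 = (5*(-4 - 36) + 6)*3291 = (5*(-40) + 6)*3291 = (-200 + 6)*3291 = -194*3291 = -638454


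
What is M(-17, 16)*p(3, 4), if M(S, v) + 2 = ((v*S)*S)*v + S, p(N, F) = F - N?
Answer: 73965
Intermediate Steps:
M(S, v) = -2 + S + S²*v² (M(S, v) = -2 + (((v*S)*S)*v + S) = -2 + (((S*v)*S)*v + S) = -2 + ((v*S²)*v + S) = -2 + (S²*v² + S) = -2 + (S + S²*v²) = -2 + S + S²*v²)
M(-17, 16)*p(3, 4) = (-2 - 17 + (-17)²*16²)*(4 - 1*3) = (-2 - 17 + 289*256)*(4 - 3) = (-2 - 17 + 73984)*1 = 73965*1 = 73965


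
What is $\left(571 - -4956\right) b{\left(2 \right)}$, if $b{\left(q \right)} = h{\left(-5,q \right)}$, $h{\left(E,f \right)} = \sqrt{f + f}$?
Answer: $11054$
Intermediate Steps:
$h{\left(E,f \right)} = \sqrt{2} \sqrt{f}$ ($h{\left(E,f \right)} = \sqrt{2 f} = \sqrt{2} \sqrt{f}$)
$b{\left(q \right)} = \sqrt{2} \sqrt{q}$
$\left(571 - -4956\right) b{\left(2 \right)} = \left(571 - -4956\right) \sqrt{2} \sqrt{2} = \left(571 + 4956\right) 2 = 5527 \cdot 2 = 11054$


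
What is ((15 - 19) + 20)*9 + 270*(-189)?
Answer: -50886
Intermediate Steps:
((15 - 19) + 20)*9 + 270*(-189) = (-4 + 20)*9 - 51030 = 16*9 - 51030 = 144 - 51030 = -50886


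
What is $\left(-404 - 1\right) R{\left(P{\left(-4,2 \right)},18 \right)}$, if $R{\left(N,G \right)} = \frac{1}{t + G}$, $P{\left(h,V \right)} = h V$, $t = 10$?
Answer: $- \frac{405}{28} \approx -14.464$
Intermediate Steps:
$P{\left(h,V \right)} = V h$
$R{\left(N,G \right)} = \frac{1}{10 + G}$
$\left(-404 - 1\right) R{\left(P{\left(-4,2 \right)},18 \right)} = \frac{-404 - 1}{10 + 18} = - \frac{405}{28}$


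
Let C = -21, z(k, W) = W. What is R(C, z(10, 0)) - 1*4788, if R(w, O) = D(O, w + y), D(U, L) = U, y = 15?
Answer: -4788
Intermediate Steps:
R(w, O) = O
R(C, z(10, 0)) - 1*4788 = 0 - 1*4788 = 0 - 4788 = -4788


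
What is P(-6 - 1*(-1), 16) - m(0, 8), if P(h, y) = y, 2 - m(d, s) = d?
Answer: 14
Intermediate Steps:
m(d, s) = 2 - d
P(-6 - 1*(-1), 16) - m(0, 8) = 16 - (2 - 1*0) = 16 - (2 + 0) = 16 - 1*2 = 16 - 2 = 14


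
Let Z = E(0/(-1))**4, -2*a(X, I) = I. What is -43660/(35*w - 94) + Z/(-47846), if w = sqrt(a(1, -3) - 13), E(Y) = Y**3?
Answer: 8208080/45847 + 1528100*I*sqrt(46)/45847 ≈ 179.03 + 226.06*I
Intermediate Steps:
a(X, I) = -I/2
w = I*sqrt(46)/2 (w = sqrt(-1/2*(-3) - 13) = sqrt(3/2 - 13) = sqrt(-23/2) = I*sqrt(46)/2 ≈ 3.3912*I)
Z = 0 (Z = ((0/(-1))**3)**4 = ((0*(-1))**3)**4 = (0**3)**4 = 0**4 = 0)
-43660/(35*w - 94) + Z/(-47846) = -43660/(35*(I*sqrt(46)/2) - 94) + 0/(-47846) = -43660/(35*I*sqrt(46)/2 - 94) + 0*(-1/47846) = -43660/(-94 + 35*I*sqrt(46)/2) + 0 = -43660/(-94 + 35*I*sqrt(46)/2)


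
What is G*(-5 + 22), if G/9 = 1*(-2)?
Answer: -306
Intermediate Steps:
G = -18 (G = 9*(1*(-2)) = 9*(-2) = -18)
G*(-5 + 22) = -18*(-5 + 22) = -18*17 = -306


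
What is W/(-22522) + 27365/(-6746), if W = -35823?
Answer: -93663143/37983353 ≈ -2.4659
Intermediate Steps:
W/(-22522) + 27365/(-6746) = -35823/(-22522) + 27365/(-6746) = -35823*(-1/22522) + 27365*(-1/6746) = 35823/22522 - 27365/6746 = -93663143/37983353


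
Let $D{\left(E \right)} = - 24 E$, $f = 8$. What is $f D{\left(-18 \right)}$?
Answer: $3456$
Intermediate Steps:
$f D{\left(-18 \right)} = 8 \left(\left(-24\right) \left(-18\right)\right) = 8 \cdot 432 = 3456$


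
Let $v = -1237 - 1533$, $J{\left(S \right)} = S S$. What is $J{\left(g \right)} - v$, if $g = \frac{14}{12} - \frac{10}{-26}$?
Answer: $\frac{16867321}{6084} \approx 2772.4$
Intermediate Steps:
$g = \frac{121}{78}$ ($g = 14 \cdot \frac{1}{12} - - \frac{5}{13} = \frac{7}{6} + \frac{5}{13} = \frac{121}{78} \approx 1.5513$)
$J{\left(S \right)} = S^{2}$
$v = -2770$
$J{\left(g \right)} - v = \left(\frac{121}{78}\right)^{2} - -2770 = \frac{14641}{6084} + 2770 = \frac{16867321}{6084}$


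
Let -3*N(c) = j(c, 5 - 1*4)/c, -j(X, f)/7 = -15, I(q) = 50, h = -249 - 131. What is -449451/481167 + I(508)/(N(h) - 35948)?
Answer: -136638554899/146063107983 ≈ -0.93548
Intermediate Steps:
h = -380
j(X, f) = 105 (j(X, f) = -7*(-15) = 105)
N(c) = -35/c
-449451/481167 + I(508)/(N(h) - 35948) = -449451/481167 + 50/(-35/(-380) - 35948) = -449451*1/481167 + 50/(-35*(-1/380) - 35948) = -49939/53463 + 50/(7/76 - 35948) = -49939/53463 + 50/(-2732041/76) = -49939/53463 + 50*(-76/2732041) = -49939/53463 - 3800/2732041 = -136638554899/146063107983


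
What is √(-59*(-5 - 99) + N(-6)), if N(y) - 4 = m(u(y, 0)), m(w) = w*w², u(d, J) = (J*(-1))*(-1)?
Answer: 2*√1535 ≈ 78.358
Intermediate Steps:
u(d, J) = J (u(d, J) = -J*(-1) = J)
m(w) = w³
N(y) = 4 (N(y) = 4 + 0³ = 4 + 0 = 4)
√(-59*(-5 - 99) + N(-6)) = √(-59*(-5 - 99) + 4) = √(-59*(-104) + 4) = √(6136 + 4) = √6140 = 2*√1535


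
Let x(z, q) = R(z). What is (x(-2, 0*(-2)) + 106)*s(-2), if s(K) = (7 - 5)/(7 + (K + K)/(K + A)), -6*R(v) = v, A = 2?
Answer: 0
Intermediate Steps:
R(v) = -v/6
x(z, q) = -z/6
s(K) = 2/(7 + 2*K/(2 + K)) (s(K) = (7 - 5)/(7 + (K + K)/(K + 2)) = 2/(7 + (2*K)/(2 + K)) = 2/(7 + 2*K/(2 + K)))
(x(-2, 0*(-2)) + 106)*s(-2) = (-⅙*(-2) + 106)*(2*(2 - 2)/(14 + 9*(-2))) = (⅓ + 106)*(2*0/(14 - 18)) = 319*(2*0/(-4))/3 = 319*(2*(-¼)*0)/3 = (319/3)*0 = 0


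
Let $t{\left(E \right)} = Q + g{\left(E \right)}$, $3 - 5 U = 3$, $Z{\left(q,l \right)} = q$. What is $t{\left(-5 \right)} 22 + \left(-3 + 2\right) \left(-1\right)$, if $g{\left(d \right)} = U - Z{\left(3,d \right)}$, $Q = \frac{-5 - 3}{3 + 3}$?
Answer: $- \frac{283}{3} \approx -94.333$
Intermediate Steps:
$Q = - \frac{4}{3}$ ($Q = - \frac{8}{6} = \left(-8\right) \frac{1}{6} = - \frac{4}{3} \approx -1.3333$)
$U = 0$ ($U = \frac{3}{5} - \frac{3}{5} = 0$)
$g{\left(d \right)} = -3$ ($g{\left(d \right)} = 0 - 3 = -3$)
$t{\left(E \right)} = - \frac{13}{3}$ ($t{\left(E \right)} = - \frac{4}{3} - 3 = - \frac{13}{3}$)
$t{\left(-5 \right)} 22 + \left(-3 + 2\right) \left(-1\right) = \left(- \frac{13}{3}\right) 22 + \left(-3 + 2\right) \left(-1\right) = - \frac{286}{3} - -1 = - \frac{286}{3} + 1 = - \frac{283}{3}$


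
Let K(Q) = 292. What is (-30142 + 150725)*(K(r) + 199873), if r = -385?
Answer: 24136496195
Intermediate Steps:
(-30142 + 150725)*(K(r) + 199873) = (-30142 + 150725)*(292 + 199873) = 120583*200165 = 24136496195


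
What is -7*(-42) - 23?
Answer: 271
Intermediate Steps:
-7*(-42) - 23 = 294 - 23 = 271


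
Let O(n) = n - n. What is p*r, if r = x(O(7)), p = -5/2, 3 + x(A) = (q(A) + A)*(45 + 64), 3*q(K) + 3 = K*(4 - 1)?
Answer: 280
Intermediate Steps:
O(n) = 0
q(K) = -1 + K (q(K) = -1 + (K*(4 - 1))/3 = -1 + (K*3)/3 = -1 + (3*K)/3 = -1 + K)
x(A) = -112 + 218*A (x(A) = -3 + ((-1 + A) + A)*(45 + 64) = -3 + (-1 + 2*A)*109 = -3 + (-109 + 218*A) = -112 + 218*A)
p = -5/2 ≈ -2.5000
r = -112 (r = -112 + 218*0 = -112 + 0 = -112)
p*r = -5/2*(-112) = 280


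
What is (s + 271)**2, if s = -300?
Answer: 841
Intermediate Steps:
(s + 271)**2 = (-300 + 271)**2 = (-29)**2 = 841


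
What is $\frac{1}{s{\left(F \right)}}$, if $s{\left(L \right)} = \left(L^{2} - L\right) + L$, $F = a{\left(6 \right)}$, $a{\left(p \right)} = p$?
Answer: $\frac{1}{36} \approx 0.027778$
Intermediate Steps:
$F = 6$
$s{\left(L \right)} = L^{2}$
$\frac{1}{s{\left(F \right)}} = \frac{1}{6^{2}} = \frac{1}{36}$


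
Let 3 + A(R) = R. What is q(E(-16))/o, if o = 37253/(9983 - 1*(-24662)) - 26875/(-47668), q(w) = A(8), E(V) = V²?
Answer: 8257289300/2706860379 ≈ 3.0505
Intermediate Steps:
A(R) = -3 + R
q(w) = 5 (q(w) = -3 + 8 = 5)
o = 2706860379/1651457860 (o = 37253/(9983 + 24662) - 26875*(-1/47668) = 37253/34645 + 26875/47668 = 2706860379/1651457860 ≈ 1.6391)
q(E(-16))/o = 5/(2706860379/1651457860) = 5*(1651457860/2706860379) = 8257289300/2706860379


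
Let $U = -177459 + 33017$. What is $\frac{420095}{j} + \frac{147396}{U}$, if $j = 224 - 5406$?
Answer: $- \frac{30721584031}{374249222} \approx -82.089$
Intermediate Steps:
$U = -144442$
$j = -5182$ ($j = 224 - 5406 = -5182$)
$\frac{420095}{j} + \frac{147396}{U} = \frac{420095}{-5182} + \frac{147396}{-144442} = 420095 \left(- \frac{1}{5182}\right) + 147396 \left(- \frac{1}{144442}\right) = - \frac{420095}{5182} - \frac{73698}{72221} = - \frac{30721584031}{374249222}$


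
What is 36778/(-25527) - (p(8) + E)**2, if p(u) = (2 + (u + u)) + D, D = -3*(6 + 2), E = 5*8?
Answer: -29545990/25527 ≈ -1157.4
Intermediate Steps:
E = 40
D = -24 (D = -3*8 = -24)
p(u) = -22 + 2*u (p(u) = (2 + (u + u)) - 24 = (2 + 2*u) - 24 = -22 + 2*u)
36778/(-25527) - (p(8) + E)**2 = 36778/(-25527) - ((-22 + 2*8) + 40)**2 = 36778*(-1/25527) - ((-22 + 16) + 40)**2 = -36778/25527 - (-6 + 40)**2 = -36778/25527 - 1*34**2 = -36778/25527 - 1*1156 = -36778/25527 - 1156 = -29545990/25527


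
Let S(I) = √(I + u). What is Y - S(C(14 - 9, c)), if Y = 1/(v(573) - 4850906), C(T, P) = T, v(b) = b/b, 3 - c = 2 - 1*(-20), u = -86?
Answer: -1/4850905 - 9*I ≈ -2.0615e-7 - 9.0*I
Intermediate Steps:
c = -19 (c = 3 - (2 - 1*(-20)) = 3 - (2 + 20) = 3 - 1*22 = 3 - 22 = -19)
v(b) = 1
S(I) = √(-86 + I) (S(I) = √(I - 86) = √(-86 + I))
Y = -1/4850905 (Y = 1/(1 - 4850906) = 1/(-4850905) = -1/4850905 ≈ -2.0615e-7)
Y - S(C(14 - 9, c)) = -1/4850905 - √(-86 + (14 - 9)) = -1/4850905 - √(-86 + 5) = -1/4850905 - √(-81) = -1/4850905 - 9*I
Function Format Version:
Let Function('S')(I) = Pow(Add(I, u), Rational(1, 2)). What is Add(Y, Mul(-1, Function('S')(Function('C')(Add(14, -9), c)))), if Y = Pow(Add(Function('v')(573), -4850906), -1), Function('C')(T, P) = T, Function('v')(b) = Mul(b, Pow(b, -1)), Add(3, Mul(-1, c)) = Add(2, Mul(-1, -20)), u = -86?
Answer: Add(Rational(-1, 4850905), Mul(-9, I)) ≈ Add(-2.0615e-7, Mul(-9.0000, I))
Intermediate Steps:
c = -19 (c = Add(3, Mul(-1, Add(2, Mul(-1, -20)))) = Add(3, Mul(-1, Add(2, 20))) = Add(3, Mul(-1, 22)) = Add(3, -22) = -19)
Function('v')(b) = 1
Function('S')(I) = Pow(Add(-86, I), Rational(1, 2)) (Function('S')(I) = Pow(Add(I, -86), Rational(1, 2)) = Pow(Add(-86, I), Rational(1, 2)))
Y = Rational(-1, 4850905) (Y = Pow(Add(1, -4850906), -1) = Pow(-4850905, -1) = Rational(-1, 4850905) ≈ -2.0615e-7)
Add(Y, Mul(-1, Function('S')(Function('C')(Add(14, -9), c)))) = Add(Rational(-1, 4850905), Mul(-1, Pow(Add(-86, Add(14, -9)), Rational(1, 2)))) = Add(Rational(-1, 4850905), Mul(-1, Pow(Add(-86, 5), Rational(1, 2)))) = Add(Rational(-1, 4850905), Mul(-1, Pow(-81, Rational(1, 2)))) = Add(Rational(-1, 4850905), Mul(-1, Mul(9, I))) = Add(Rational(-1, 4850905), Mul(-9, I))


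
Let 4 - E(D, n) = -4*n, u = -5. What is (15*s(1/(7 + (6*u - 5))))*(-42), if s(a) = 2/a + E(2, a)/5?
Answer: 34794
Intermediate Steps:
E(D, n) = 4 + 4*n (E(D, n) = 4 - (-4)*n = 4 + 4*n)
s(a) = ⅘ + 2/a + 4*a/5 (s(a) = 2/a + (4 + 4*a)/5 = 2/a + (4 + 4*a)*(⅕) = 2/a + (⅘ + 4*a/5) = ⅘ + 2/a + 4*a/5)
(15*s(1/(7 + (6*u - 5))))*(-42) = (15*(2*(5 + 2*(1 + 1/(7 + (6*(-5) - 5)))/(7 + (6*(-5) - 5)))/(5*(1/(7 + (6*(-5) - 5))))))*(-42) = (15*(2*(5 + 2*(1 + 1/(7 + (-30 - 5)))/(7 + (-30 - 5)))/(5*(1/(7 + (-30 - 5))))))*(-42) = (15*(2*(5 + 2*(1 + 1/(7 - 35))/(7 - 35))/(5*(1/(7 - 35)))))*(-42) = (15*(2*(5 + 2*(1 + 1/(-28))/(-28))/(5*(1/(-28)))))*(-42) = (15*(2*(5 + 2*(-1/28)*(1 - 1/28))/(5*(-1/28))))*(-42) = (15*((⅖)*(-28)*(5 + 2*(-1/28)*(27/28))))*(-42) = (15*((⅖)*(-28)*(5 - 27/392)))*(-42) = (15*((⅖)*(-28)*(1933/392)))*(-42) = (15*(-1933/35))*(-42) = -5799/7*(-42) = 34794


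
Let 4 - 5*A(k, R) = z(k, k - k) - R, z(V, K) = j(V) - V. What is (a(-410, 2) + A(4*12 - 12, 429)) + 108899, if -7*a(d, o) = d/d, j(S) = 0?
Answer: 3814743/35 ≈ 1.0899e+5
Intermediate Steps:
a(d, o) = -⅐ (a(d, o) = -d/(7*d) = -⅐*1 = -⅐)
z(V, K) = -V (z(V, K) = 0 - V = -V)
A(k, R) = ⅘ + R/5 + k/5 (A(k, R) = ⅘ - (-k - R)/5 = ⅘ - (-R - k)/5 = ⅘ + (R/5 + k/5) = ⅘ + R/5 + k/5)
(a(-410, 2) + A(4*12 - 12, 429)) + 108899 = (-⅐ + (⅘ + (⅕)*429 + (4*12 - 12)/5)) + 108899 = (-⅐ + (⅘ + 429/5 + (48 - 12)/5)) + 108899 = (-⅐ + (⅘ + 429/5 + (⅕)*36)) + 108899 = (-⅐ + (⅘ + 429/5 + 36/5)) + 108899 = (-⅐ + 469/5) + 108899 = 3278/35 + 108899 = 3814743/35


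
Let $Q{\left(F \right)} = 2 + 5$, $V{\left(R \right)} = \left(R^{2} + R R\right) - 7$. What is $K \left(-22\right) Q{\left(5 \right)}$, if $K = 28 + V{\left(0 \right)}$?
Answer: $-3234$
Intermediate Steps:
$V{\left(R \right)} = -7 + 2 R^{2}$ ($V{\left(R \right)} = \left(R^{2} + R^{2}\right) - 7 = 2 R^{2} - 7 = -7 + 2 R^{2}$)
$Q{\left(F \right)} = 7$
$K = 21$ ($K = 28 - \left(7 - 2 \cdot 0^{2}\right) = 28 + \left(-7 + 2 \cdot 0\right) = 28 + \left(-7 + 0\right) = 28 - 7 = 21$)
$K \left(-22\right) Q{\left(5 \right)} = 21 \left(-22\right) 7 = \left(-462\right) 7 = -3234$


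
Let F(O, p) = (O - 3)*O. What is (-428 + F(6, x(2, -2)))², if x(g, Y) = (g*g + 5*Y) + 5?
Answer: 168100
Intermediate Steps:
x(g, Y) = 5 + g² + 5*Y (x(g, Y) = (g² + 5*Y) + 5 = 5 + g² + 5*Y)
F(O, p) = O*(-3 + O) (F(O, p) = (-3 + O)*O = O*(-3 + O))
(-428 + F(6, x(2, -2)))² = (-428 + 6*(-3 + 6))² = (-428 + 6*3)² = (-428 + 18)² = (-410)² = 168100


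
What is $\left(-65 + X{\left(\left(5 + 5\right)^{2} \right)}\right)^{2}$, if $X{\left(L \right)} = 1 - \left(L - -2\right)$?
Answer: $27556$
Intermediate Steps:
$X{\left(L \right)} = -1 - L$ ($X{\left(L \right)} = 1 - \left(L + 2\right) = 1 - \left(2 + L\right) = -1 - L$)
$\left(-65 + X{\left(\left(5 + 5\right)^{2} \right)}\right)^{2} = \left(-65 - \left(1 + \left(5 + 5\right)^{2}\right)\right)^{2} = \left(-65 - 101\right)^{2} = \left(-166\right)^{2} = 27556$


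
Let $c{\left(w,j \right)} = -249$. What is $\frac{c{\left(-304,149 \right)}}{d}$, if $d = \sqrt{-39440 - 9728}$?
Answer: $\frac{249 i \sqrt{3073}}{12292} \approx 1.1229 i$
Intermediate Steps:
$d = 4 i \sqrt{3073}$ ($d = \sqrt{-49168} = 4 i \sqrt{3073} \approx 221.74 i$)
$\frac{c{\left(-304,149 \right)}}{d} = - \frac{249}{4 i \sqrt{3073}} = - 249 \left(- \frac{i \sqrt{3073}}{12292}\right) = \frac{249 i \sqrt{3073}}{12292}$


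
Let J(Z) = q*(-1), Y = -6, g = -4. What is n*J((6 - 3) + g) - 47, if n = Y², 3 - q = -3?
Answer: -263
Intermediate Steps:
q = 6 (q = 3 - 1*(-3) = 3 + 3 = 6)
J(Z) = -6 (J(Z) = 6*(-1) = -6)
n = 36 (n = (-6)² = 36)
n*J((6 - 3) + g) - 47 = 36*(-6) - 47 = -216 - 47 = -263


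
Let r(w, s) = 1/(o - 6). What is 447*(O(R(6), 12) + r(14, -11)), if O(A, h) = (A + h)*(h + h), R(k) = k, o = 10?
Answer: 772863/4 ≈ 1.9322e+5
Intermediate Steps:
O(A, h) = 2*h*(A + h) (O(A, h) = (A + h)*(2*h) = 2*h*(A + h))
r(w, s) = ¼ (r(w, s) = 1/(10 - 6) = 1/4 = ¼)
447*(O(R(6), 12) + r(14, -11)) = 447*(2*12*(6 + 12) + ¼) = 447*(2*12*18 + ¼) = 447*(432 + ¼) = 447*(1729/4) = 772863/4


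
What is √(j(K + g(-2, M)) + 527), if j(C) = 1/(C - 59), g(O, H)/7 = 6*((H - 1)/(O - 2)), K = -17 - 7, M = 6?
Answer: √38702865/271 ≈ 22.956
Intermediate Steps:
K = -24
g(O, H) = 42*(-1 + H)/(-2 + O) (g(O, H) = 7*(6*((H - 1)/(O - 2))) = 7*(6*((-1 + H)/(-2 + O))) = 7*(6*(-1 + H)/(-2 + O)) = 42*(-1 + H)/(-2 + O))
j(C) = 1/(-59 + C)
√(j(K + g(-2, M)) + 527) = √(1/(-59 + (-24 + 42*(-1 + 6)/(-2 - 2))) + 527) = √(1/(-59 + (-24 + 42*5/(-4))) + 527) = √(1/(-59 + (-24 + 42*(-¼)*5)) + 527) = √(1/(-59 + (-24 - 105/2)) + 527) = √(1/(-59 - 153/2) + 527) = √(1/(-271/2) + 527) = √(-2/271 + 527) = √(142815/271) = √38702865/271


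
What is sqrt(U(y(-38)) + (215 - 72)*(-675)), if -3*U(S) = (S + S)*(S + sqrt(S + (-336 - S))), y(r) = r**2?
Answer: sqrt(-13379541 - 34656*I*sqrt(21))/3 ≈ 7.2362 - 1219.3*I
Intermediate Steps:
U(S) = -2*S*(S + 4*I*sqrt(21))/3 (U(S) = -(S + S)*(S + sqrt(S + (-336 - S)))/3 = -2*S*(S + sqrt(-336))/3 = -2*S*(S + 4*I*sqrt(21))/3)
sqrt(U(y(-38)) + (215 - 72)*(-675)) = sqrt(-2/3*(-38)**2*((-38)**2 + 4*I*sqrt(21)) + (215 - 72)*(-675)) = sqrt(-2/3*1444*(1444 + 4*I*sqrt(21)) + 143*(-675)) = sqrt((-4170272/3 - 11552*I*sqrt(21)/3) - 96525) = sqrt(-4459847/3 - 11552*I*sqrt(21)/3)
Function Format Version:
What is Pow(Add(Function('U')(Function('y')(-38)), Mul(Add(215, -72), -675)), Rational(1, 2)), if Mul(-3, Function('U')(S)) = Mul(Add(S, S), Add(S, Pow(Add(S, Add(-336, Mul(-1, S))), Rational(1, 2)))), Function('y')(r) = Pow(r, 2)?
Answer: Mul(Rational(1, 3), Pow(Add(-13379541, Mul(-34656, I, Pow(21, Rational(1, 2)))), Rational(1, 2))) ≈ Add(7.2362, Mul(-1219.3, I))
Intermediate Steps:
Function('U')(S) = Mul(Rational(-2, 3), S, Add(S, Mul(4, I, Pow(21, Rational(1, 2))))) (Function('U')(S) = Mul(Rational(-1, 3), Mul(Add(S, S), Add(S, Pow(Add(S, Add(-336, Mul(-1, S))), Rational(1, 2))))) = Mul(Rational(-1, 3), Mul(Mul(2, S), Add(S, Pow(-336, Rational(1, 2))))) = Mul(Rational(-1, 3), Mul(Mul(2, S), Add(S, Mul(4, I, Pow(21, Rational(1, 2)))))) = Mul(Rational(-1, 3), Mul(2, S, Add(S, Mul(4, I, Pow(21, Rational(1, 2)))))) = Mul(Rational(-2, 3), S, Add(S, Mul(4, I, Pow(21, Rational(1, 2))))))
Pow(Add(Function('U')(Function('y')(-38)), Mul(Add(215, -72), -675)), Rational(1, 2)) = Pow(Add(Mul(Rational(-2, 3), Pow(-38, 2), Add(Pow(-38, 2), Mul(4, I, Pow(21, Rational(1, 2))))), Mul(Add(215, -72), -675)), Rational(1, 2)) = Pow(Add(Mul(Rational(-2, 3), 1444, Add(1444, Mul(4, I, Pow(21, Rational(1, 2))))), Mul(143, -675)), Rational(1, 2)) = Pow(Add(Add(Rational(-4170272, 3), Mul(Rational(-11552, 3), I, Pow(21, Rational(1, 2)))), -96525), Rational(1, 2)) = Pow(Add(Rational(-4459847, 3), Mul(Rational(-11552, 3), I, Pow(21, Rational(1, 2)))), Rational(1, 2))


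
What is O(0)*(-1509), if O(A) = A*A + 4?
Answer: -6036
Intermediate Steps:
O(A) = 4 + A² (O(A) = A² + 4 = 4 + A²)
O(0)*(-1509) = (4 + 0²)*(-1509) = (4 + 0)*(-1509) = 4*(-1509) = -6036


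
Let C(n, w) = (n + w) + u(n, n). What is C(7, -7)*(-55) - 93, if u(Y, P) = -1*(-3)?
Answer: -258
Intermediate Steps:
u(Y, P) = 3
C(n, w) = 3 + n + w (C(n, w) = (n + w) + 3 = 3 + n + w)
C(7, -7)*(-55) - 93 = (3 + 7 - 7)*(-55) - 93 = 3*(-55) - 93 = -165 - 93 = -258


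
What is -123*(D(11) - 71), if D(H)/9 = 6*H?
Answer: -64329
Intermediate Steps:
D(H) = 54*H (D(H) = 9*(6*H) = 54*H)
-123*(D(11) - 71) = -123*(54*11 - 71) = -123*(594 - 71) = -123*523 = -64329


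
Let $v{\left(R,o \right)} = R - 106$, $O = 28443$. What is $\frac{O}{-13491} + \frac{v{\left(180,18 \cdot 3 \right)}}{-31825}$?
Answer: $- \frac{302065603}{143117025} \approx -2.1106$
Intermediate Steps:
$v{\left(R,o \right)} = -106 + R$ ($v{\left(R,o \right)} = R - 106 = -106 + R$)
$\frac{O}{-13491} + \frac{v{\left(180,18 \cdot 3 \right)}}{-31825} = \frac{28443}{-13491} + \frac{-106 + 180}{-31825} = 28443 \left(- \frac{1}{13491}\right) + 74 \left(- \frac{1}{31825}\right) = - \frac{9481}{4497} - \frac{74}{31825} = - \frac{302065603}{143117025}$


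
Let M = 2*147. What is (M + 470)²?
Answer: 583696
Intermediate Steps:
M = 294
(M + 470)² = (294 + 470)² = 764² = 583696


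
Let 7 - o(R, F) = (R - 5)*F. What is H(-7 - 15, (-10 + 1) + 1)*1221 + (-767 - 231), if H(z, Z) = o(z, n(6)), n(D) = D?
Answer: 205351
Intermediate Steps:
o(R, F) = 7 - F*(-5 + R) (o(R, F) = 7 - (R - 5)*F = 7 - (-5 + R)*F = 7 - F*(-5 + R))
H(z, Z) = 37 - 6*z (H(z, Z) = 7 + 5*6 - 1*6*z = 7 + 30 - 6*z = 37 - 6*z)
H(-7 - 15, (-10 + 1) + 1)*1221 + (-767 - 231) = (37 - 6*(-7 - 15))*1221 + (-767 - 231) = (37 - 6*(-22))*1221 - 998 = (37 + 132)*1221 - 998 = 169*1221 - 998 = 206349 - 998 = 205351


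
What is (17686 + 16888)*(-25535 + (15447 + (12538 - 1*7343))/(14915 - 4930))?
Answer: -8814514517142/9985 ≈ -8.8278e+8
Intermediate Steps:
(17686 + 16888)*(-25535 + (15447 + (12538 - 1*7343))/(14915 - 4930)) = 34574*(-25535 + (15447 + (12538 - 7343))/9985) = 34574*(-25535 + (15447 + 5195)*(1/9985)) = 34574*(-25535 + 20642*(1/9985)) = 34574*(-25535 + 20642/9985) = 34574*(-254946333/9985) = -8814514517142/9985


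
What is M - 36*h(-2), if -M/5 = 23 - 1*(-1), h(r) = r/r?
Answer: -156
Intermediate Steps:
h(r) = 1
M = -120 (M = -5*(23 - 1*(-1)) = -5*(23 + 1) = -5*24 = -120)
M - 36*h(-2) = -120 - 36*1 = -120 - 36 = -156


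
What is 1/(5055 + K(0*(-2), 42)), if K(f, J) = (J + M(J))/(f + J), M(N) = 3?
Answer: 14/70785 ≈ 0.00019778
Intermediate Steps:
K(f, J) = (3 + J)/(J + f) (K(f, J) = (J + 3)/(f + J) = (3 + J)/(J + f))
1/(5055 + K(0*(-2), 42)) = 1/(5055 + (3 + 42)/(42 + 0*(-2))) = 1/(5055 + 45/(42 + 0)) = 1/(5055 + 45/42) = 1/(5055 + (1/42)*45) = 1/(5055 + 15/14) = 1/(70785/14) = 14/70785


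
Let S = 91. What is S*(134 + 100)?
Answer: 21294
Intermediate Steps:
S*(134 + 100) = 91*(134 + 100) = 91*234 = 21294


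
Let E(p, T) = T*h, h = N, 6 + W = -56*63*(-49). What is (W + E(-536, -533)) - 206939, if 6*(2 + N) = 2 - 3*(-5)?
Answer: -207103/6 ≈ -34517.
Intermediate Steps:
N = 5/6 (N = -2 + (2 - 3*(-5))/6 = -2 + (2 + 15)/6 = -2 + (1/6)*17 = -2 + 17/6 = 5/6 ≈ 0.83333)
W = 172866 (W = -6 - 56*63*(-49) = -6 - 3528*(-49) = -6 + 172872 = 172866)
h = 5/6 ≈ 0.83333
E(p, T) = 5*T/6 (E(p, T) = T*(5/6) = 5*T/6)
(W + E(-536, -533)) - 206939 = (172866 + (5/6)*(-533)) - 206939 = (172866 - 2665/6) - 206939 = 1034531/6 - 206939 = -207103/6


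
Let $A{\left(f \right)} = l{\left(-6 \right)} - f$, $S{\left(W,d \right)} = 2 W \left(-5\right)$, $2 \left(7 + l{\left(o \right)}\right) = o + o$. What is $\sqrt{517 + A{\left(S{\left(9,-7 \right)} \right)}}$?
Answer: $3 \sqrt{66} \approx 24.372$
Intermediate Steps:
$l{\left(o \right)} = -7 + o$ ($l{\left(o \right)} = -7 + \frac{o + o}{2} = -7 + \frac{2 o}{2} = -7 + o$)
$S{\left(W,d \right)} = - 10 W$
$A{\left(f \right)} = -13 - f$ ($A{\left(f \right)} = \left(-7 - 6\right) - f = -13 - f$)
$\sqrt{517 + A{\left(S{\left(9,-7 \right)} \right)}} = \sqrt{517 - \left(13 - 90\right)} = \sqrt{517 - -77} = \sqrt{517 + \left(-13 + 90\right)} = \sqrt{517 + 77} = \sqrt{594} = 3 \sqrt{66}$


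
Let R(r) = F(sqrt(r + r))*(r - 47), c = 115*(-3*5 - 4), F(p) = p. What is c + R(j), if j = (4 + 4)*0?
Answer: -2185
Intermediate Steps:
j = 0 (j = 8*0 = 0)
c = -2185 (c = 115*(-15 - 4) = 115*(-19) = -2185)
R(r) = sqrt(2)*sqrt(r)*(-47 + r) (R(r) = sqrt(r + r)*(r - 47) = sqrt(2*r)*(-47 + r) = (sqrt(2)*sqrt(r))*(-47 + r) = sqrt(2)*sqrt(r)*(-47 + r))
c + R(j) = -2185 + sqrt(2)*sqrt(0)*(-47 + 0) = -2185 + sqrt(2)*0*(-47) = -2185 + 0 = -2185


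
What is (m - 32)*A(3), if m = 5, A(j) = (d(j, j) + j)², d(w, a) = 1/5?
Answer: -6912/25 ≈ -276.48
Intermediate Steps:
d(w, a) = ⅕
A(j) = (⅕ + j)²
(m - 32)*A(3) = (5 - 32)*((1 + 5*3)²/25) = -27*(1 + 15)²/25 = -27*16²/25 = -27*256/25 = -6912/25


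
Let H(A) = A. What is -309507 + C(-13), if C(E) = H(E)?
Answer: -309520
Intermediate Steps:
C(E) = E
-309507 + C(-13) = -309507 - 13 = -309520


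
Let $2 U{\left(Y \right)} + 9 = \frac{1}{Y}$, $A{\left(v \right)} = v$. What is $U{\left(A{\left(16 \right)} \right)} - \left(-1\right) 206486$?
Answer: $\frac{6607409}{32} \approx 2.0648 \cdot 10^{5}$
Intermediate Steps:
$U{\left(Y \right)} = - \frac{9}{2} + \frac{1}{2 Y}$
$U{\left(A{\left(16 \right)} \right)} - \left(-1\right) 206486 = \frac{1 - 144}{2 \cdot 16} - \left(-1\right) 206486 = \frac{1}{2} \cdot \frac{1}{16} \left(1 - 144\right) - -206486 = \frac{1}{2} \cdot \frac{1}{16} \left(-143\right) + 206486 = - \frac{143}{32} + 206486 = \frac{6607409}{32}$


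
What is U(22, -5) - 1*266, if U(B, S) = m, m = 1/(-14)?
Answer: -3725/14 ≈ -266.07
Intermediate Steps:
m = -1/14 ≈ -0.071429
U(B, S) = -1/14
U(22, -5) - 1*266 = -1/14 - 1*266 = -1/14 - 266 = -3725/14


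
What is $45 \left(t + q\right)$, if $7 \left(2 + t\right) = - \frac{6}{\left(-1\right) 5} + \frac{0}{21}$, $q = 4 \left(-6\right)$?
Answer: $- \frac{8136}{7} \approx -1162.3$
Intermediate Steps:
$q = -24$
$t = - \frac{64}{35}$ ($t = -2 + \frac{- \frac{6}{\left(-1\right) 5} + \frac{0}{21}}{7} = -2 + \frac{- \frac{6}{-5} + 0 \cdot \frac{1}{21}}{7} = -2 + \frac{\left(-6\right) \left(- \frac{1}{5}\right) + 0}{7} = -2 + \frac{\frac{6}{5} + 0}{7} = -2 + \frac{1}{7} \cdot \frac{6}{5} = -2 + \frac{6}{35} = - \frac{64}{35} \approx -1.8286$)
$45 \left(t + q\right) = 45 \left(- \frac{64}{35} - 24\right) = 45 \left(- \frac{904}{35}\right) = - \frac{8136}{7}$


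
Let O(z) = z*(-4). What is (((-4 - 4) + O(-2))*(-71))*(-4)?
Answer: 0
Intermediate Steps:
O(z) = -4*z
(((-4 - 4) + O(-2))*(-71))*(-4) = (((-4 - 4) - 4*(-2))*(-71))*(-4) = ((-8 + 8)*(-71))*(-4) = (0*(-71))*(-4) = 0*(-4) = 0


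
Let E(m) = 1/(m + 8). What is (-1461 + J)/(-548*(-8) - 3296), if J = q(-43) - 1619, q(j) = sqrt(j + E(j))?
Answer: -385/136 + I*sqrt(52710)/38080 ≈ -2.8309 + 0.0060291*I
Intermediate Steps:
E(m) = 1/(8 + m)
q(j) = sqrt(j + 1/(8 + j))
J = -1619 + I*sqrt(52710)/35 (J = sqrt((1 - 43*(8 - 43))/(8 - 43)) - 1619 = sqrt((1 - 43*(-35))/(-35)) - 1619 = sqrt(-(1 + 1505)/35) - 1619 = sqrt(-1/35*1506) - 1619 = sqrt(-1506/35) - 1619 = I*sqrt(52710)/35 - 1619 = -1619 + I*sqrt(52710)/35 ≈ -1619.0 + 6.5596*I)
(-1461 + J)/(-548*(-8) - 3296) = (-1461 + (-1619 + I*sqrt(52710)/35))/(-548*(-8) - 3296) = (-3080 + I*sqrt(52710)/35)/(4384 - 3296) = (-3080 + I*sqrt(52710)/35)/1088 = (-3080 + I*sqrt(52710)/35)*(1/1088) = -385/136 + I*sqrt(52710)/38080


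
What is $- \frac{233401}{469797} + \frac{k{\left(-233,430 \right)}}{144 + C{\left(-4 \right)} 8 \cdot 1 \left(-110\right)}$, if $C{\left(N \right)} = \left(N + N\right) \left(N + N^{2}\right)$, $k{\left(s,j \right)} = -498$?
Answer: $- \frac{3330880855}{6626016888} \approx -0.5027$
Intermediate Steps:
$C{\left(N \right)} = 2 N \left(N + N^{2}\right)$
$- \frac{233401}{469797} + \frac{k{\left(-233,430 \right)}}{144 + C{\left(-4 \right)} 8 \cdot 1 \left(-110\right)} = - \frac{233401}{469797} - \frac{498}{144 + 2 \left(-4\right)^{2} \left(1 - 4\right) 8 \cdot 1 \left(-110\right)} = \left(-233401\right) \frac{1}{469797} - \frac{498}{144 + 2 \cdot 16 \left(-3\right) 8 \cdot 1 \left(-110\right)} = - \frac{233401}{469797} - \frac{498}{144 + \left(-96\right) 8 \cdot 1 \left(-110\right)} = - \frac{233401}{469797} - \frac{498}{144 + \left(-768\right) 1 \left(-110\right)} = - \frac{233401}{469797} - \frac{498}{144 - -84480} = - \frac{233401}{469797} - \frac{498}{144 + 84480} = - \frac{233401}{469797} - \frac{498}{84624} = - \frac{233401}{469797} - \frac{83}{14104} = - \frac{3330880855}{6626016888}$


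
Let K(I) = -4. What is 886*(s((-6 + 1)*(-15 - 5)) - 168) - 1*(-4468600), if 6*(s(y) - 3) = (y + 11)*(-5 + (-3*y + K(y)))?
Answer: -742409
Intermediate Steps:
s(y) = 3 + (-9 - 3*y)*(11 + y)/6 (s(y) = 3 + ((y + 11)*(-5 + (-3*y - 4)))/6 = 3 + ((11 + y)*(-5 + (-4 - 3*y)))/6 = 3 + ((11 + y)*(-9 - 3*y))/6 = 3 + ((-9 - 3*y)*(11 + y))/6 = 3 + (-9 - 3*y)*(11 + y)/6)
886*(s((-6 + 1)*(-15 - 5)) - 168) - 1*(-4468600) = 886*((-27/2 - 7*(-6 + 1)*(-15 - 5) - (-15 - 5)**2*(-6 + 1)**2/2) - 168) - 1*(-4468600) = 886*((-27/2 - (-35)*(-20) - (-5*(-20))**2/2) - 168) + 4468600 = 886*((-27/2 - 7*100 - 1/2*100**2) - 168) + 4468600 = 886*((-27/2 - 700 - 1/2*10000) - 168) + 4468600 = 886*((-27/2 - 700 - 5000) - 168) + 4468600 = 886*(-11427/2 - 168) + 4468600 = 886*(-11763/2) + 4468600 = -5211009 + 4468600 = -742409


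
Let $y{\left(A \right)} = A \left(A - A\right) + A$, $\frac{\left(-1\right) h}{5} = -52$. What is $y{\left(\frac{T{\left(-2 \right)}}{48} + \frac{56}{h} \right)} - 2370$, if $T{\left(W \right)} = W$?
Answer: $- \frac{3696929}{1560} \approx -2369.8$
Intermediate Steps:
$h = 260$ ($h = \left(-5\right) \left(-52\right) = 260$)
$y{\left(A \right)} = A$ ($y{\left(A \right)} = A 0 + A = 0 + A = A$)
$y{\left(\frac{T{\left(-2 \right)}}{48} + \frac{56}{h} \right)} - 2370 = \left(- \frac{2}{48} + \frac{56}{260}\right) - 2370 = \left(\left(-2\right) \frac{1}{48} + 56 \cdot \frac{1}{260}\right) - 2370 = \left(- \frac{1}{24} + \frac{14}{65}\right) - 2370 = \frac{271}{1560} - 2370 = - \frac{3696929}{1560}$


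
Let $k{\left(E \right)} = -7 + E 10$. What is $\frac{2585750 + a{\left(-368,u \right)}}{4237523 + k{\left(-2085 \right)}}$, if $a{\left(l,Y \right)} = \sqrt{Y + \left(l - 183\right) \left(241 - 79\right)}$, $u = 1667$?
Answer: $\frac{1292875}{2108333} + \frac{i \sqrt{87595}}{4216666} \approx 0.61322 + 7.0189 \cdot 10^{-5} i$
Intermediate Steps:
$k{\left(E \right)} = -7 + 10 E$
$a{\left(l,Y \right)} = \sqrt{-29646 + Y + 162 l}$ ($a{\left(l,Y \right)} = \sqrt{Y + \left(-183 + l\right) 162} = \sqrt{Y + \left(-29646 + 162 l\right)} = \sqrt{-29646 + Y + 162 l}$)
$\frac{2585750 + a{\left(-368,u \right)}}{4237523 + k{\left(-2085 \right)}} = \frac{2585750 + \sqrt{-29646 + 1667 + 162 \left(-368\right)}}{4237523 + \left(-7 + 10 \left(-2085\right)\right)} = \frac{2585750 + \sqrt{-29646 + 1667 - 59616}}{4237523 - 20857} = \frac{2585750 + \sqrt{-87595}}{4237523 - 20857} = \frac{2585750 + i \sqrt{87595}}{4216666} = \left(2585750 + i \sqrt{87595}\right) \frac{1}{4216666} = \frac{1292875}{2108333} + \frac{i \sqrt{87595}}{4216666}$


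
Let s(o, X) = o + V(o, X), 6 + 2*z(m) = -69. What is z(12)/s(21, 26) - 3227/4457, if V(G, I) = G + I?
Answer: -773147/606152 ≈ -1.2755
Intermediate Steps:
z(m) = -75/2 (z(m) = -3 + (½)*(-69) = -3 - 69/2 = -75/2)
s(o, X) = X + 2*o (s(o, X) = o + (o + X) = o + (X + o) = X + 2*o)
z(12)/s(21, 26) - 3227/4457 = -75/(2*(26 + 2*21)) - 3227/4457 = -75/(2*(26 + 42)) - 3227*1/4457 = -75/2/68 - 3227/4457 = -75/2*1/68 - 3227/4457 = -75/136 - 3227/4457 = -773147/606152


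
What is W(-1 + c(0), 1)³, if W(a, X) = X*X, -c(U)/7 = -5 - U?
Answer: 1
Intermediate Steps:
c(U) = 35 + 7*U (c(U) = -7*(-5 - U) = 35 + 7*U)
W(a, X) = X²
W(-1 + c(0), 1)³ = (1²)³ = 1³ = 1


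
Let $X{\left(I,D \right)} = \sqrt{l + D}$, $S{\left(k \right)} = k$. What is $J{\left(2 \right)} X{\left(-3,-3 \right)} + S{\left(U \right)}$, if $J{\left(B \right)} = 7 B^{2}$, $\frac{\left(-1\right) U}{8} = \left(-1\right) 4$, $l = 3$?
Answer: $32$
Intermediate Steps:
$U = 32$ ($U = - 8 \left(\left(-1\right) 4\right) = \left(-8\right) \left(-4\right) = 32$)
$X{\left(I,D \right)} = \sqrt{3 + D}$
$J{\left(2 \right)} X{\left(-3,-3 \right)} + S{\left(U \right)} = 7 \cdot 2^{2} \sqrt{3 - 3} + 32 = 7 \cdot 4 \sqrt{0} + 32 = 28 \cdot 0 + 32 = 0 + 32 = 32$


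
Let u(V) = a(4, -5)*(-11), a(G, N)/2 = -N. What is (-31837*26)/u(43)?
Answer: 413881/55 ≈ 7525.1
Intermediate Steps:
a(G, N) = -2*N (a(G, N) = 2*(-N) = -2*N)
u(V) = -110 (u(V) = -2*(-5)*(-11) = 10*(-11) = -110)
(-31837*26)/u(43) = -31837*26/(-110) = -827762*(-1/110) = 413881/55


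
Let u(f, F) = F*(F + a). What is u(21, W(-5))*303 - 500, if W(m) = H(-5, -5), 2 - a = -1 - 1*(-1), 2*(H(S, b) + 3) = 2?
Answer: -500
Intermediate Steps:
H(S, b) = -2 (H(S, b) = -3 + (½)*2 = -3 + 1 = -2)
a = 2 (a = 2 - (-1 - 1*(-1)) = 2 - (-1 + 1) = 2 - 1*0 = 2 + 0 = 2)
W(m) = -2
u(f, F) = F*(2 + F) (u(f, F) = F*(F + 2) = F*(2 + F))
u(21, W(-5))*303 - 500 = -2*(2 - 2)*303 - 500 = -2*0*303 - 500 = 0*303 - 500 = 0 - 500 = -500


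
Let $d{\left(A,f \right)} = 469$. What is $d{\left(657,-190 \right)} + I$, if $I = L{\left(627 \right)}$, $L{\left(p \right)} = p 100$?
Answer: $63169$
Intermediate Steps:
$L{\left(p \right)} = 100 p$
$I = 62700$ ($I = 100 \cdot 627 = 62700$)
$d{\left(657,-190 \right)} + I = 469 + 62700 = 63169$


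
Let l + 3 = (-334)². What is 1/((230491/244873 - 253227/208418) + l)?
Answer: 51035940914/5693198346797509 ≈ 8.9644e-6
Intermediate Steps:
l = 111553 (l = -3 + (-334)² = -3 + 111556 = 111553)
1/((230491/244873 - 253227/208418) + l) = 1/((230491/244873 - 253227/208418) + 111553) = 1/(-13969981933/51035940914 + 111553) = 1/(5693198346797509/51035940914) = 51035940914/5693198346797509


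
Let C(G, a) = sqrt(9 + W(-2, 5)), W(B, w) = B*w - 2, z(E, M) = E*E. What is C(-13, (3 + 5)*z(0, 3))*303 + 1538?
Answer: 1538 + 303*I*sqrt(3) ≈ 1538.0 + 524.81*I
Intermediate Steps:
z(E, M) = E**2
W(B, w) = -2 + B*w
C(G, a) = I*sqrt(3) (C(G, a) = sqrt(9 + (-2 - 2*5)) = sqrt(9 + (-2 - 10)) = sqrt(9 - 12) = sqrt(-3) = I*sqrt(3))
C(-13, (3 + 5)*z(0, 3))*303 + 1538 = (I*sqrt(3))*303 + 1538 = 303*I*sqrt(3) + 1538 = 1538 + 303*I*sqrt(3)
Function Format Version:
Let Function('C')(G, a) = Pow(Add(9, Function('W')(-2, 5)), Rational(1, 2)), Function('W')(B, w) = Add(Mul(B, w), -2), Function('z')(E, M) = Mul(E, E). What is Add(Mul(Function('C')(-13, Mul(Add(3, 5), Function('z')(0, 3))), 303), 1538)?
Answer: Add(1538, Mul(303, I, Pow(3, Rational(1, 2)))) ≈ Add(1538.0, Mul(524.81, I))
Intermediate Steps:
Function('z')(E, M) = Pow(E, 2)
Function('W')(B, w) = Add(-2, Mul(B, w))
Function('C')(G, a) = Mul(I, Pow(3, Rational(1, 2))) (Function('C')(G, a) = Pow(Add(9, Add(-2, Mul(-2, 5))), Rational(1, 2)) = Pow(Add(9, Add(-2, -10)), Rational(1, 2)) = Pow(Add(9, -12), Rational(1, 2)) = Pow(-3, Rational(1, 2)) = Mul(I, Pow(3, Rational(1, 2))))
Add(Mul(Function('C')(-13, Mul(Add(3, 5), Function('z')(0, 3))), 303), 1538) = Add(Mul(Mul(I, Pow(3, Rational(1, 2))), 303), 1538) = Add(Mul(303, I, Pow(3, Rational(1, 2))), 1538) = Add(1538, Mul(303, I, Pow(3, Rational(1, 2))))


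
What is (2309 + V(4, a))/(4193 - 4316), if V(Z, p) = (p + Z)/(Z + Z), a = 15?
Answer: -451/24 ≈ -18.792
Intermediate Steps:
V(Z, p) = (Z + p)/(2*Z) (V(Z, p) = (Z + p)/((2*Z)) = (Z + p)*(1/(2*Z)) = (Z + p)/(2*Z))
(2309 + V(4, a))/(4193 - 4316) = (2309 + (½)*(4 + 15)/4)/(4193 - 4316) = (2309 + (½)*(¼)*19)/(-123) = (2309 + 19/8)*(-1/123) = (18491/8)*(-1/123) = -451/24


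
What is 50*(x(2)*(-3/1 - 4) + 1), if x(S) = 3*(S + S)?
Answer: -4150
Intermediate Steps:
x(S) = 6*S (x(S) = 3*(2*S) = 6*S)
50*(x(2)*(-3/1 - 4) + 1) = 50*((6*2)*(-3/1 - 4) + 1) = 50*(12*(-3*1 - 4) + 1) = 50*(12*(-3 - 4) + 1) = 50*(12*(-7) + 1) = 50*(-84 + 1) = 50*(-83) = -4150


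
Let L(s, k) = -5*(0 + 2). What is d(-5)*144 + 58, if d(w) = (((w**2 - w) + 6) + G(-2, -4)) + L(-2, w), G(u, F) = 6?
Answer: 4666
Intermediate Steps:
L(s, k) = -10 (L(s, k) = -5*2 = -10)
d(w) = 2 + w**2 - w (d(w) = (((w**2 - w) + 6) + 6) - 10 = ((6 + w**2 - w) + 6) - 10 = (12 + w**2 - w) - 10 = 2 + w**2 - w)
d(-5)*144 + 58 = (2 + (-5)**2 - 1*(-5))*144 + 58 = (2 + 25 + 5)*144 + 58 = 32*144 + 58 = 4608 + 58 = 4666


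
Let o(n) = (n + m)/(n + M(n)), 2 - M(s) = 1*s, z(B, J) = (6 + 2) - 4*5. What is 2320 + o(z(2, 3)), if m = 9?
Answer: 4637/2 ≈ 2318.5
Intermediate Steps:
z(B, J) = -12 (z(B, J) = 8 - 20 = -12)
M(s) = 2 - s
o(n) = 9/2 + n/2 (o(n) = (n + 9)/(n + (2 - n)) = (9 + n)/2 = (9 + n)*(½) = 9/2 + n/2)
2320 + o(z(2, 3)) = 2320 + (9/2 + (½)*(-12)) = 2320 + (9/2 - 6) = 2320 - 3/2 = 4637/2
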